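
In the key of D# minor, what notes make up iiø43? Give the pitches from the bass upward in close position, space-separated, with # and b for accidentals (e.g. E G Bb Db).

In D# minor, the supertonic is E#, and the diatonic chord built there is a half-diminished seventh chord.
That chord is spelled E#-G#-B-D#.
The figured bass 43 indicates second inversion, placing the fifth (B) in the bass: B-D#-E#-G#.

B D# E# G#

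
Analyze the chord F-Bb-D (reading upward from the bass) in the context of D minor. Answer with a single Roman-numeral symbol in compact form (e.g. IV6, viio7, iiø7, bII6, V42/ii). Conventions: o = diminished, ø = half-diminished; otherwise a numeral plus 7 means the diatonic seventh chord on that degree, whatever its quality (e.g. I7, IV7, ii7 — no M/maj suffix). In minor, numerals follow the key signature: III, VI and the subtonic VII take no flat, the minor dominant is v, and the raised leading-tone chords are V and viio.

The pitches Bb-D-F form a major triad rooted on Bb.
Bb is scale degree 6 in D minor, and a major triad on that degree is written VI.
With F in the bass the chord is in second inversion, so the figured bass is 64.

VI64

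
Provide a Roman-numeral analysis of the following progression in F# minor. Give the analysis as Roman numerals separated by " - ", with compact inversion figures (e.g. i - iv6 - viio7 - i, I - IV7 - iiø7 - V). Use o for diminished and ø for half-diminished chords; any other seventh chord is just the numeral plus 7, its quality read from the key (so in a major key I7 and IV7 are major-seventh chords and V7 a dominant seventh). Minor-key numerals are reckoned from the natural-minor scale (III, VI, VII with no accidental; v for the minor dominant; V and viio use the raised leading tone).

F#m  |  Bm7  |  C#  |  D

F#m: minor triad on F# = scale degree 1 → i.
Bm7: minor seventh chord on B = scale degree 4 → iv7.
C# has root C#, degree 5 in F# minor, so V.
D: root D is the submediant; major triad there is VI.

i - iv7 - V - VI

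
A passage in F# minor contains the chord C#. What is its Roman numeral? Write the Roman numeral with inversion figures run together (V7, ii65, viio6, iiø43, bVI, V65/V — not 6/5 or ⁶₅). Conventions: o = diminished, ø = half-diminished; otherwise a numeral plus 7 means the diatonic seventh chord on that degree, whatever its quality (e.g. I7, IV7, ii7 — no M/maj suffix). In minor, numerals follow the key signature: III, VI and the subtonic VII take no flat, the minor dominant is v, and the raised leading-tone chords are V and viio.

V

Stacked in thirds the chord is C#-E#-G#: a major triad on C#.
C# is scale degree 5 in F# minor, and a major triad on that degree is written V.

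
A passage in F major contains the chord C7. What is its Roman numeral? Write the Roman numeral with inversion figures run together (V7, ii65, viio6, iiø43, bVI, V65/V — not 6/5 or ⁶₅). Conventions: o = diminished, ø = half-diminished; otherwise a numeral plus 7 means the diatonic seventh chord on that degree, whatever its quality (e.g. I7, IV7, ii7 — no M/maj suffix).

The pitches C-E-G-Bb form a dominant seventh chord rooted on C.
C is scale degree 5 in F major, and a dominant seventh chord on that degree is written V7.

V7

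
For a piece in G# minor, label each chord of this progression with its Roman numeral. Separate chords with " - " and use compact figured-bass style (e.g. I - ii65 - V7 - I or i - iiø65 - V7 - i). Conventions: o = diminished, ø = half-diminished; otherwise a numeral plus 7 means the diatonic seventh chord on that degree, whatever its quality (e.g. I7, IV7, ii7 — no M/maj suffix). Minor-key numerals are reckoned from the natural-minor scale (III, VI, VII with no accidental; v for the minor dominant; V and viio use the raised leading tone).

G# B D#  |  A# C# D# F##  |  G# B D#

i - V43 - i

G#-B-D# has root G#, degree 1 in G# minor, so i.
A#-C#-D#-F## has root D#, degree 5 in G# minor, so V43.
G#-B-D# has root G#, degree 1 in G# minor, so i.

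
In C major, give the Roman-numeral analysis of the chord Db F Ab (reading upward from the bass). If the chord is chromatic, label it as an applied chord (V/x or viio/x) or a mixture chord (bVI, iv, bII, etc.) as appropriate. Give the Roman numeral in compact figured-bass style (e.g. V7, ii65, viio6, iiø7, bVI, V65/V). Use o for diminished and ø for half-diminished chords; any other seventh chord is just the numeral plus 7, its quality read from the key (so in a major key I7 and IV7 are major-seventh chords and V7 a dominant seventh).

bII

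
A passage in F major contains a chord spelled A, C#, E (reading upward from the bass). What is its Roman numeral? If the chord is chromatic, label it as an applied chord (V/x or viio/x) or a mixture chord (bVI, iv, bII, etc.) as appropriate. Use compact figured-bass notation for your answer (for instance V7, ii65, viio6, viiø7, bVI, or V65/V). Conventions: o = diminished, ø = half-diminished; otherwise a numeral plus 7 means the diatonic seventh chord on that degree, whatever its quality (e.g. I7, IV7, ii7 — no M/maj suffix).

Stacked in thirds the chord is A-C#-E: a major triad on A.
A is not a diatonic chord root with this quality in F major, but it lies a perfect fifth above D (vi), so the chord functions as an applied dominant of vi.

V/vi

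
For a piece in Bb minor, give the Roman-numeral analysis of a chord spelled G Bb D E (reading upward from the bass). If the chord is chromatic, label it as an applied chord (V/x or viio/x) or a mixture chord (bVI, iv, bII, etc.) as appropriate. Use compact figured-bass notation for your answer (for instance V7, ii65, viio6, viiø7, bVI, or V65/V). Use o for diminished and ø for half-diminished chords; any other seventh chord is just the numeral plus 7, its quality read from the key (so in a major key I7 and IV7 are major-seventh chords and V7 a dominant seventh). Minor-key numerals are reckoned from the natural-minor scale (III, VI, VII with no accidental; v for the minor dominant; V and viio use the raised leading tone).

viiø65/V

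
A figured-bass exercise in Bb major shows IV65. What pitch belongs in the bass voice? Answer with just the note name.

IV in Bb major has root Eb; the chord is Eb-G-Bb-D.
The figure 65 means first inversion — the third is in the bass.

G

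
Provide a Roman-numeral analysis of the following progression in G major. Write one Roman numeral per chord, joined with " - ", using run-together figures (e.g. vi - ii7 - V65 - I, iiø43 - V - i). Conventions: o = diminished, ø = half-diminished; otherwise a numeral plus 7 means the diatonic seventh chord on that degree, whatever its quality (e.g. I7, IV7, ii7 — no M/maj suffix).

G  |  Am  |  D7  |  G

I - ii - V7 - I

G: major triad on G = scale degree 1 → I.
Am has root A, degree 2 in G major, so ii.
D7: root D is the dominant; dominant seventh chord there is V7.
G: root G is the tonic; major triad there is I.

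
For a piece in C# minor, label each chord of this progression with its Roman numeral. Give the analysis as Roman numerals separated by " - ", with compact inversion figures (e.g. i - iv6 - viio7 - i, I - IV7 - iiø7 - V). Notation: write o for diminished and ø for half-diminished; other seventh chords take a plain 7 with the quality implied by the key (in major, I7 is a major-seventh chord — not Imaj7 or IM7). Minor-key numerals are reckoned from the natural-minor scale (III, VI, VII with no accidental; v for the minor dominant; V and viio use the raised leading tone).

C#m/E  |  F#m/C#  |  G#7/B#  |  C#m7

C#m/E: root C# is the tonic; minor triad there is i6.
F#m/C#: root F# is the subdominant; minor triad there is iv64.
G#7/B#: dominant seventh chord on G# = scale degree 5 → V65.
C#m7: minor seventh chord on C# = scale degree 1 → i7.

i6 - iv64 - V65 - i7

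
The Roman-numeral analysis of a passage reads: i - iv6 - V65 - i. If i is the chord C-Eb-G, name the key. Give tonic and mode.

C minor

The chord Cm is a minor triad rooted on C; its label is i.
If C is scale degree 1 and the mode makes that degree carry a minor triad, the tonic is C and the mode is minor.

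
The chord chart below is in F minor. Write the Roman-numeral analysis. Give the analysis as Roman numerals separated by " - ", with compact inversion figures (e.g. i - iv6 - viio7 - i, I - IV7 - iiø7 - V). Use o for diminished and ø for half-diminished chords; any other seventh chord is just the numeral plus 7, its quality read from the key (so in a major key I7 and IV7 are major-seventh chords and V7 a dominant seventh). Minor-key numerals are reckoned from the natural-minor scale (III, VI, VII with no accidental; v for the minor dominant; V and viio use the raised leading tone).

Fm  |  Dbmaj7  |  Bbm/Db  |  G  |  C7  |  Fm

i - VI7 - iv6 - V/V - V7 - i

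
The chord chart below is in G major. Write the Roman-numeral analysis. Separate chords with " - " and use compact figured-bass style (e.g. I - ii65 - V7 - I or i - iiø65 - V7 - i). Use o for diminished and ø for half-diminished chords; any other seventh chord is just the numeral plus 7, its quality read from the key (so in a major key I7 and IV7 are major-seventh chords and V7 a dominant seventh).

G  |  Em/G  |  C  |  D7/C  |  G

G: root G is the tonic; major triad there is I.
Em/G has root E, degree 6 in G major, so vi6.
C has root C, degree 4 in G major, so IV.
D7/C: dominant seventh chord on D = scale degree 5 → V42.
G: major triad on G = scale degree 1 → I.

I - vi6 - IV - V42 - I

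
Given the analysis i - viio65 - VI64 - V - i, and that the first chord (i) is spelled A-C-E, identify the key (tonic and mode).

A minor

The chord Am is a minor triad rooted on A; its label is i.
If A is scale degree 1 and the mode makes that degree carry a minor triad, the tonic is A and the mode is minor.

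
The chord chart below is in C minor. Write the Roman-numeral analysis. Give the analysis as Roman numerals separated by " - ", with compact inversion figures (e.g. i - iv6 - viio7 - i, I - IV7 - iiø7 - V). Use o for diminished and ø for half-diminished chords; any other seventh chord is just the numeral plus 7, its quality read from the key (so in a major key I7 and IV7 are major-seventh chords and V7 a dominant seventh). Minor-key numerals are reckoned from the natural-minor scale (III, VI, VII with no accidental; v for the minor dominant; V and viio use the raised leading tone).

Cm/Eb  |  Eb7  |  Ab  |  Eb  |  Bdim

Cm/Eb: root C is the tonic; minor triad there is i6.
Eb7: chromatic; Eb is V of VI, so V7/VI.
Ab: root Ab is the submediant; major triad there is VI.
Eb has root Eb, degree 3 in C minor, so III.
Bdim has root B, degree 7 in C minor, so viio.

i6 - V7/VI - VI - III - viio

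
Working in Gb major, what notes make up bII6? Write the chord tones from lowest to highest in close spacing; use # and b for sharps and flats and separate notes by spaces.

Scale degree 2 in Gb major is Ab; lowering it a half step gives Abb. bII6 is the Neapolitan sixth — a major triad on the lowered second degree, here in its customary first inversion.
So the chord is Abb-Cb-Ebb.
The figured bass 6 indicates first inversion, placing the third (Cb) in the bass: Cb-Ebb-Abb.

Cb Ebb Abb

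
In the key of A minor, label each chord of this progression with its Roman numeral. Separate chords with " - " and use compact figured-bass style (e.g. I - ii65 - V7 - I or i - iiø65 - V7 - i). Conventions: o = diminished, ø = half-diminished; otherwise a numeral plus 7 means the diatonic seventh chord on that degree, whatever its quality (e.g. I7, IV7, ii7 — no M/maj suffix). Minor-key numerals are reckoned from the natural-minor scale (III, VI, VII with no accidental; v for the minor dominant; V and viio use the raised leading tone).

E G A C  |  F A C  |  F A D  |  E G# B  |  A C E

E-G-A-C: root A is the tonic; minor seventh chord there is i43.
F-A-C: major triad on F = scale degree 6 → VI.
F-A-D has root D, degree 4 in A minor, so iv6.
E-G#-B: major triad on E = scale degree 5 → V.
A-C-E has root A, degree 1 in A minor, so i.

i43 - VI - iv6 - V - i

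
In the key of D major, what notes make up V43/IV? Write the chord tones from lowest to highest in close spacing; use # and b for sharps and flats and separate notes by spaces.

A C D F#

V43/IV is a secondary dominant — the dominant seventh of IV. IV in D major is G, so the applied chord's root is D, a perfect fifth above.
Building a dominant seventh chord on D gives D-F#-A-C.
With the 43 figure the chord is in second inversion; from the bass A upward in close position it reads A-C-D-F#.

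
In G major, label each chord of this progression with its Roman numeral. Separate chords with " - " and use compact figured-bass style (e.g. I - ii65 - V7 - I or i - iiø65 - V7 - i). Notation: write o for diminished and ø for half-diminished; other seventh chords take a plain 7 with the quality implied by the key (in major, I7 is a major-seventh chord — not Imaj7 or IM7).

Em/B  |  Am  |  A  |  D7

vi64 - ii - V/V - V7

Em/B: root E is the submediant; minor triad there is vi64.
Am: root A is the supertonic; minor triad there is ii.
A: chromatic; A is V of V, so V/V.
D7: root D is the dominant; dominant seventh chord there is V7.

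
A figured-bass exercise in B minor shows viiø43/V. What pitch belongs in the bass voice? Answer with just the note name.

The applied chord viiø43/V is rooted on E#: E#-G#-B-D#.
The figure 43 means second inversion — the fifth is in the bass.

B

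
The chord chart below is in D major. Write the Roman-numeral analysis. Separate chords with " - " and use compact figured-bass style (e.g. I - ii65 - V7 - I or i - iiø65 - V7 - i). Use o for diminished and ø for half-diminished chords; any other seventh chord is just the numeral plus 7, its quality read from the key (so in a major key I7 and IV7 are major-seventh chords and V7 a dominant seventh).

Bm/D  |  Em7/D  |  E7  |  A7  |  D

Bm/D: root B is the submediant; minor triad there is vi6.
Em7/D: minor seventh chord on E = scale degree 2 → ii42.
E7 is the secondary dominant of V (dominant seventh chord on E): V7/V.
A7 has root A, degree 5 in D major, so V7.
D: root D is the tonic; major triad there is I.

vi6 - ii42 - V7/V - V7 - I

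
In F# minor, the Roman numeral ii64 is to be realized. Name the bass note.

ii in F# minor has root G#; the chord is G#-B-D#.
The figure 64 means second inversion — the fifth is in the bass.

D#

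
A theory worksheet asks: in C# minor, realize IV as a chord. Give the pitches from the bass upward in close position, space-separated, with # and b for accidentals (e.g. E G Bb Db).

F# A# C#

Scale degree 4 in C# minor is F#; here the chord built on it is altered to a major triad. IV is the major subdominant, borrowed from the parallel major.
So the chord is F#-A#-C#, a major triad.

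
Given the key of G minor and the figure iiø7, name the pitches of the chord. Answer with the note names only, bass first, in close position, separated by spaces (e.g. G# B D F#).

In G minor, scale degree 2 is A, and the diatonic chord built there is a half-diminished seventh chord.
Stacking thirds from A gives A-C-Eb-G.

A C Eb G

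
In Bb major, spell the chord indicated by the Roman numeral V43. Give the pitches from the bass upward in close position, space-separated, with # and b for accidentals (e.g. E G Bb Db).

The numeral's case and figure indicate a dominant seventh chord. In Bb major its root, the dominant, is F.
Stacking thirds from F gives F-A-C-Eb.
With the 43 figure the chord is in second inversion; from the bass C upward in close position it reads C-Eb-F-A.

C Eb F A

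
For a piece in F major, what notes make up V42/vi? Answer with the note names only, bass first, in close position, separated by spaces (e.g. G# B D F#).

The slash means an applied dominant: we want the dominant of vi. In F major, vi is D minor, and its dominant is built on A.
Building a dominant seventh chord on A gives A-C#-E-G.
With the 42 figure the chord is in third inversion; from the bass G upward in close position it reads G-A-C#-E.

G A C# E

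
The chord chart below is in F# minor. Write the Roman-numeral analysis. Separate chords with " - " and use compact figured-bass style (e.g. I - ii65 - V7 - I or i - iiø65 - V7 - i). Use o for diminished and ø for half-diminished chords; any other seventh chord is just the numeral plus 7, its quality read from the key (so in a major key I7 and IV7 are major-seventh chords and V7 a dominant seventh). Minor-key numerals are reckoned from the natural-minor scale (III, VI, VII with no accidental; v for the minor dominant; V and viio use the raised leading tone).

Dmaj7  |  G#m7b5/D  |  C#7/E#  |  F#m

VI7 - iiø43 - V65 - i

Dmaj7: root D is the submediant; major seventh chord there is VI7.
G#m7b5/D has root G#, degree 2 in F# minor, so iiø43.
C#7/E#: root C# is the dominant; dominant seventh chord there is V65.
F#m has root F#, degree 1 in F# minor, so i.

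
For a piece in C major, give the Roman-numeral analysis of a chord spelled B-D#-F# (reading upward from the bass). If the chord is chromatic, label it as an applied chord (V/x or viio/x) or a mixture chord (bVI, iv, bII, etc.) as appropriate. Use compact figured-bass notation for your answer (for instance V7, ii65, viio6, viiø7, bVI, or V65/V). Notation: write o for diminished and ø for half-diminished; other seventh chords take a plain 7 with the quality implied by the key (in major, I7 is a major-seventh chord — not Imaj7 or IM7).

V/iii

Stacked in thirds the chord is B-D#-F#: a major triad on B.
B is not a diatonic chord root with this quality in C major, but it lies a perfect fifth above E (iii), so the chord functions as an applied dominant of iii.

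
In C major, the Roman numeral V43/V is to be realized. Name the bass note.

The applied chord V43/V is rooted on D: D-F#-A-C.
The figure 43 means second inversion — the fifth is in the bass.

A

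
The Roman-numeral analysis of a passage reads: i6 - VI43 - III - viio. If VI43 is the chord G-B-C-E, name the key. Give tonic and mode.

The anchor chord is a major seventh chord on C, labeled VI43.
Counting down 5 scale steps from C places the tonic on E; a major seventh chord on degree 6 is diatonic only in minor.

E minor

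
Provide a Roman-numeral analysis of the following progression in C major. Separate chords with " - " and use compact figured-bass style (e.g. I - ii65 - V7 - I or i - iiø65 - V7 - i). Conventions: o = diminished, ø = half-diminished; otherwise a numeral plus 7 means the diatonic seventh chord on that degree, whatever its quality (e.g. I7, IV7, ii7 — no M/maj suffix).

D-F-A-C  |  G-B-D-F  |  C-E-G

ii7 - V7 - I

D-F-A-C has root D, degree 2 in C major, so ii7.
G-B-D-F: root G is the dominant; dominant seventh chord there is V7.
C-E-G: root C is the tonic; major triad there is I.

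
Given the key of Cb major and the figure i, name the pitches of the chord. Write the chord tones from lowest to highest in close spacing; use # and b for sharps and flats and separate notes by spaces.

Cb Ebb Gb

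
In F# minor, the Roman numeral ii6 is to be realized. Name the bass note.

ii in F# minor has root G#; the chord is G#-B-D#.
The figure 6 means first inversion — the third is in the bass.

B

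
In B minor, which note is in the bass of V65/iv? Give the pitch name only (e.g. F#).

The applied chord V65/iv is rooted on B: B-D#-F#-A.
The figure 65 means first inversion — the third is in the bass.

D#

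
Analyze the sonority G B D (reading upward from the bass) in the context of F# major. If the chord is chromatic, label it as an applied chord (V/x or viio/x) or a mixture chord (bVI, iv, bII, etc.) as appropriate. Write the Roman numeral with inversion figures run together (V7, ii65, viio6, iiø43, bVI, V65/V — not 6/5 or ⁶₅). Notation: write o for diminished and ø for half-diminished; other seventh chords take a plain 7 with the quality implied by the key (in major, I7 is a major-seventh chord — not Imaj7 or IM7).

bII

The pitches G-B-D form a major triad rooted on G.
G is the lowered second degree of F# major (diatonic 2 would be G#). This is the Neapolitan chord — a major triad on the lowered second degree.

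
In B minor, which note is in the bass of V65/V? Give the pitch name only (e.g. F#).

E#

The applied chord V65/V is rooted on C#: C#-E#-G#-B.
The figure 65 means first inversion — the third is in the bass.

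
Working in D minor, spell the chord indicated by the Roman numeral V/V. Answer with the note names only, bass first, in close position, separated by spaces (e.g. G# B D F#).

E G# B

The slash means an applied dominant: we want the dominant of V. In D minor, V is A major, and its dominant is built on E.
Building a major triad on E gives E-G#-B.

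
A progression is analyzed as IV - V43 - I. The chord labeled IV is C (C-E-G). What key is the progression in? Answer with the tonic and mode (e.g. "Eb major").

The chord C is a major triad rooted on C; its label is IV.
If C is scale degree 4 and the mode makes that degree carry a major triad, the tonic is G and the mode is major.

G major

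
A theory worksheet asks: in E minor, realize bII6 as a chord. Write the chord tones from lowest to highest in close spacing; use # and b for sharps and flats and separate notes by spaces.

bII6 is the Neapolitan sixth — a major triad on the lowered second degree, here in its customary first inversion. In E minor that root is F.
So the chord is F-A-C.
With the 6 figure the chord is in first inversion; from the bass A upward in close position it reads A-C-F.

A C F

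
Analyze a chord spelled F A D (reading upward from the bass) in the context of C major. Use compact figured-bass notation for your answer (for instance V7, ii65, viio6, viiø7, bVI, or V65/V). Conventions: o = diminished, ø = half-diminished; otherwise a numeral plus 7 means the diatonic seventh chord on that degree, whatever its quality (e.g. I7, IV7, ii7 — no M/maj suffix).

ii6

The pitches D-F-A form a minor triad rooted on D.
In C major, D is the supertonic; the diatonic minor triad there is ii.
With F in the bass the chord is in first inversion, so the figured bass is 6.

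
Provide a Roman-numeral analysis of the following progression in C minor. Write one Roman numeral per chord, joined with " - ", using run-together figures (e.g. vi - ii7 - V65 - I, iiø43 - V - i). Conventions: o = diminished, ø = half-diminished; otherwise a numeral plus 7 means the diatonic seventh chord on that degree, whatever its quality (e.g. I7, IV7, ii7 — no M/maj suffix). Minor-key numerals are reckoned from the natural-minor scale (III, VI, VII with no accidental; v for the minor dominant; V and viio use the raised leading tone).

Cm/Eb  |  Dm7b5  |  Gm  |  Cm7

Cm/Eb has root C, degree 1 in C minor, so i6.
Dm7b5: root D is the supertonic; half-diminished seventh chord there is iiø7.
Gm has root G, degree 5 in C minor, so v.
Cm7 has root C, degree 1 in C minor, so i7.

i6 - iiø7 - v - i7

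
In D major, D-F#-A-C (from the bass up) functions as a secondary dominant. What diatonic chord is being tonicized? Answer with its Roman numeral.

IV

The chord is a dominant seventh chord on D.
A dominant resolves down a perfect fifth: D → G. In D major, G is scale degree 4, i.e. IV.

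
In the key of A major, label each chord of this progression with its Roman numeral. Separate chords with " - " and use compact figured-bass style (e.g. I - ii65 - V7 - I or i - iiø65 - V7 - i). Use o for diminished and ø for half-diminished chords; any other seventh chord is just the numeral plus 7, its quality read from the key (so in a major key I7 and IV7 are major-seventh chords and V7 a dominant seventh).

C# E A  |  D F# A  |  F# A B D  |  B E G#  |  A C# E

C#-E-A has root A, degree 1 in A major, so I6.
D-F#-A: root D is the subdominant; major triad there is IV.
F#-A-B-D: root B is the supertonic; minor seventh chord there is ii43.
B-E-G#: root E is the dominant; major triad there is V64.
A-C#-E has root A, degree 1 in A major, so I.

I6 - IV - ii43 - V64 - I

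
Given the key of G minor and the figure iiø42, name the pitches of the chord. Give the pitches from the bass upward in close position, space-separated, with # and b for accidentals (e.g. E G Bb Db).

The numeral's case and figure indicate a half-diminished seventh chord. In G minor its root, the second degree, is A.
That chord is spelled A-C-Eb-G.
The figured bass 42 indicates third inversion, placing the seventh (G) in the bass: G-A-C-Eb.

G A C Eb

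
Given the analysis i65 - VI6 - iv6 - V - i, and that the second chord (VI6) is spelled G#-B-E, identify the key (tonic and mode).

VI6 is given as G#-B-E — a major triad with root E.
VI6 on E implies E is the submediant; that puts the tonic at G#, and the uppercase numeral fits minor mode.

G# minor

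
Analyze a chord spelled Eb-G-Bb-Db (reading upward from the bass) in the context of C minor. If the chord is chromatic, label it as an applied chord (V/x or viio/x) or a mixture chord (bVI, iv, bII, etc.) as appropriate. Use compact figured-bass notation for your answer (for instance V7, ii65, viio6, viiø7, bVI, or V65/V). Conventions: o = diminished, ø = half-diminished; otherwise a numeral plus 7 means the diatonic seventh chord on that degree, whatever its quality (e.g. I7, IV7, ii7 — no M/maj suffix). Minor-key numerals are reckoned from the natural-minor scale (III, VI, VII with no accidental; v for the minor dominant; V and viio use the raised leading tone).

Stacked in thirds the chord is Eb-G-Bb-Db: a dominant seventh chord on Eb.
Eb is not a diatonic chord root with this quality in C minor, but it lies a perfect fifth above Ab (VI), so the chord functions as an applied dominant of VI.

V7/VI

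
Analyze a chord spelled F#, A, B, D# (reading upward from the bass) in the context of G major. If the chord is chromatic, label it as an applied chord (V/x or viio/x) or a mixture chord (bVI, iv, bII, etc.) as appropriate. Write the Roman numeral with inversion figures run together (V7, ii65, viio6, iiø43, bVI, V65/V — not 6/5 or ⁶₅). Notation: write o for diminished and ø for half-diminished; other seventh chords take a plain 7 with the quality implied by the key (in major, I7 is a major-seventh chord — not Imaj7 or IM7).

The pitches B-D#-F#-A form a dominant seventh chord rooted on B.
B is not a diatonic chord root with this quality in G major, but it lies a perfect fifth above E (vi), so the chord functions as an applied dominant of vi.
With F# in the bass the chord is in second inversion, so the figured bass is 43.

V43/vi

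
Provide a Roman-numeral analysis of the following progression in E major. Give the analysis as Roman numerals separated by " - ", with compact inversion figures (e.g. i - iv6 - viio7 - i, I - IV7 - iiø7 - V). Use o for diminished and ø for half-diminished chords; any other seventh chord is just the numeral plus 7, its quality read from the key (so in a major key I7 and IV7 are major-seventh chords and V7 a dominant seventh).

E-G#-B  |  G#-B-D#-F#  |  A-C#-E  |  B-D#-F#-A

E-G#-B: major triad on E = scale degree 1 → I.
G#-B-D#-F#: root G# is the mediant; minor seventh chord there is iii7.
A-C#-E: major triad on A = scale degree 4 → IV.
B-D#-F#-A: dominant seventh chord on B = scale degree 5 → V7.

I - iii7 - IV - V7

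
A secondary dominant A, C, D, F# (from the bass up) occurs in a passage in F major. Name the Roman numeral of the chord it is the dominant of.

The chord is a dominant seventh chord on D.
A dominant resolves down a perfect fifth: D → G. In F major, G is scale degree 2, i.e. ii.

ii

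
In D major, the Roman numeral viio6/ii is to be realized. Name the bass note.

The applied chord viio6/ii is rooted on D#: D#-F#-A.
The figure 6 means first inversion — the third is in the bass.

F#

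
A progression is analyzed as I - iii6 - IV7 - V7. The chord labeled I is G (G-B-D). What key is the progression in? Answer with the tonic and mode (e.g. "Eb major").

G major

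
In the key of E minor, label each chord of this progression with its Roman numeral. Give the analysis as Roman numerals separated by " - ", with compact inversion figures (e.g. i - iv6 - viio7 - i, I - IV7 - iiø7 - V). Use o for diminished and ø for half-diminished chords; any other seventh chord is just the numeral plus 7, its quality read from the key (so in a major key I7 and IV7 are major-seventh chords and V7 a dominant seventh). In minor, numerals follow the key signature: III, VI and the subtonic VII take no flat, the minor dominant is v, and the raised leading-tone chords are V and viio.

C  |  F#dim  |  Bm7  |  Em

VI - iio - v7 - i

C: major triad on C = scale degree 6 → VI.
F#dim: root F# is the supertonic; diminished triad there is iio.
Bm7 has root B, degree 5 in E minor, so v7.
Em: minor triad on E = scale degree 1 → i.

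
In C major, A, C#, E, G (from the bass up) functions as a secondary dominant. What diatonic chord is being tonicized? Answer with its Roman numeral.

The chord is a dominant seventh chord on A.
A dominant resolves down a perfect fifth: A → D. In C major, D is scale degree 2, i.e. ii.

ii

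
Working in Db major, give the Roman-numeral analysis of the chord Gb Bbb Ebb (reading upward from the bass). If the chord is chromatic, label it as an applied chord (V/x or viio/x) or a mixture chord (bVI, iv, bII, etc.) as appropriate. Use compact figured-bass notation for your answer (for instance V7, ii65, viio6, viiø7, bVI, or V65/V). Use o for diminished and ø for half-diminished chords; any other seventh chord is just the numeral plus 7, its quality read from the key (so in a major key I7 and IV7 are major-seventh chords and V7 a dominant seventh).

bII6

Stacked in thirds the chord is Ebb-Gb-Bbb: a major triad on Ebb.
Ebb is the lowered second degree of Db major (diatonic 2 would be Eb). This is the Neapolitan sixth — a major triad on the lowered second degree, here in its customary first inversion.
With Gb in the bass the chord is in first inversion, so the figured bass is 6.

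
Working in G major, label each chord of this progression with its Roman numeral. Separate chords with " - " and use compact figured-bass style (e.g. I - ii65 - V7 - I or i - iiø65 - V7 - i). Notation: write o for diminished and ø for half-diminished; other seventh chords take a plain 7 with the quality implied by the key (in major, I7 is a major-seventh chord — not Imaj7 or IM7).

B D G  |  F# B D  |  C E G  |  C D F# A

I6 - iii64 - IV - V42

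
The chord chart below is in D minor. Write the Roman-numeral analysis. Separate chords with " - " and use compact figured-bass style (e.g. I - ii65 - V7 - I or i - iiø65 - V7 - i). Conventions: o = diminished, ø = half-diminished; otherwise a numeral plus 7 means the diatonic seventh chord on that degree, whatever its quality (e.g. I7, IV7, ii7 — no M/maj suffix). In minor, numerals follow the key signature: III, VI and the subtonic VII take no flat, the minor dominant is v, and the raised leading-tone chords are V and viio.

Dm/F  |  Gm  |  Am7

Dm/F: root D is the tonic; minor triad there is i6.
Gm has root G, degree 4 in D minor, so iv.
Am7: minor seventh chord on A = scale degree 5 → v7.

i6 - iv - v7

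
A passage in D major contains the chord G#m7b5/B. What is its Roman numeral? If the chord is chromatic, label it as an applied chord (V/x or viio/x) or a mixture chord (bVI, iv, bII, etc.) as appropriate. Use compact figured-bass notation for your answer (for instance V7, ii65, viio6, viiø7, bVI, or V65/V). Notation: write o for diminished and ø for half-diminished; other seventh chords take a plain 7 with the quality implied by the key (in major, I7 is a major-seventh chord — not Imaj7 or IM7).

The pitches G#-B-D-F# form a half-diminished seventh chord rooted on G#.
G# sits a half step below A (V in D major); a diminished chord there is the applied leading-tone chord of V.
With B in the bass the chord is in first inversion, so the figured bass is 65.

viiø65/V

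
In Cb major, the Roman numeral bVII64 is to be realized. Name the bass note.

Fb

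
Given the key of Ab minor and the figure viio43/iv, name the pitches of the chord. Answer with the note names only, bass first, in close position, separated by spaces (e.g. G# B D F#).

Gb Bbb C Eb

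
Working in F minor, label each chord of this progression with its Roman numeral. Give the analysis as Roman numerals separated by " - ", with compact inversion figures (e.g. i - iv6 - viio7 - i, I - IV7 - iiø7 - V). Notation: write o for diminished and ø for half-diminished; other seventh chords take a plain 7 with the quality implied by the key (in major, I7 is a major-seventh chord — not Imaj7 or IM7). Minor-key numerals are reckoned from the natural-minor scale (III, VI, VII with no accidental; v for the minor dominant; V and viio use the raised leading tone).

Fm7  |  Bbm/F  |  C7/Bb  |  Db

i7 - iv64 - V42 - VI

Fm7: minor seventh chord on F = scale degree 1 → i7.
Bbm/F: minor triad on Bb = scale degree 4 → iv64.
C7/Bb: dominant seventh chord on C = scale degree 5 → V42.
Db: major triad on Db = scale degree 6 → VI.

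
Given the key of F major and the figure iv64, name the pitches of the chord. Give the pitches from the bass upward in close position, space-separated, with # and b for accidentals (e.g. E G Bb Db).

iv64 is the minor subdominant, borrowed from the parallel minor. In F major that root is Bb.
So the chord is Bb-Db-F, a minor triad.
With the 64 figure the chord is in second inversion; from the bass F upward in close position it reads F-Bb-Db.

F Bb Db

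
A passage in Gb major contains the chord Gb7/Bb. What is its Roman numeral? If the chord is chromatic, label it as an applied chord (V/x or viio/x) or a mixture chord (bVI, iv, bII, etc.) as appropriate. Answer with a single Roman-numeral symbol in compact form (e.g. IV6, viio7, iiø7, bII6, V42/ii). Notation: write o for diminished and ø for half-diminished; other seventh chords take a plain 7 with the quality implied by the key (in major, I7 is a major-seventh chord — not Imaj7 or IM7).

Stacked in thirds the chord is Gb-Bb-Db-Fb: a dominant seventh chord on Gb.
Gb is not a diatonic chord root with this quality in Gb major, but it lies a perfect fifth above Cb (IV), so the chord functions as an applied dominant of IV.
With Bb in the bass the chord is in first inversion, so the figured bass is 65.

V65/IV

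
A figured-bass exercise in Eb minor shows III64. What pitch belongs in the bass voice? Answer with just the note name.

Db

III in Eb minor has root Gb; the chord is Gb-Bb-Db.
The figure 64 means second inversion — the fifth is in the bass.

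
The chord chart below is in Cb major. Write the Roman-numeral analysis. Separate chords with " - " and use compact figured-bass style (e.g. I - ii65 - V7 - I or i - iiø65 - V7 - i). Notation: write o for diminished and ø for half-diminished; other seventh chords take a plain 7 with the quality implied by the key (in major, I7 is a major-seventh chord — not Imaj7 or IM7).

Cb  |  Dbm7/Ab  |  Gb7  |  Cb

I - ii43 - V7 - I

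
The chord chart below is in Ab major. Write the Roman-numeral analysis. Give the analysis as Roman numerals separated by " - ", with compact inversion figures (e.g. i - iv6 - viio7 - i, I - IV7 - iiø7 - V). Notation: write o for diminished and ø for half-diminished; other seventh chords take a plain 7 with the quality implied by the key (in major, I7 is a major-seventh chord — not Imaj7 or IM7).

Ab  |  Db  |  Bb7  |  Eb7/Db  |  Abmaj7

I - IV - V7/V - V42 - I7

Ab has root Ab, degree 1 in Ab major, so I.
Db has root Db, degree 4 in Ab major, so IV.
Bb7 is the secondary dominant of V (dominant seventh chord on Bb): V7/V.
Eb7/Db: root Eb is the dominant; dominant seventh chord there is V42.
Abmaj7: major seventh chord on Ab = scale degree 1 → I7.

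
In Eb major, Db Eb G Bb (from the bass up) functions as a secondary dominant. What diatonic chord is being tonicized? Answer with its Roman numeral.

IV

The chord is a dominant seventh chord on Eb.
A dominant resolves down a perfect fifth: Eb → Ab. In Eb major, Ab is scale degree 4, i.e. IV.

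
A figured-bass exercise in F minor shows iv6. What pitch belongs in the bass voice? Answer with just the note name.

iv in F minor has root Bb; the chord is Bb-Db-F.
The figure 6 means first inversion — the third is in the bass.

Db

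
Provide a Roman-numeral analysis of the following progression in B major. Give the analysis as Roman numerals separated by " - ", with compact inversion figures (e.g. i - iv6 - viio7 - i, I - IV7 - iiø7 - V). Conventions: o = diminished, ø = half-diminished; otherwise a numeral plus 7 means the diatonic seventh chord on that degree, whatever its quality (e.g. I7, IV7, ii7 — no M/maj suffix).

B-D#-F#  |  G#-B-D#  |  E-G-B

I - vi - iv

B-D#-F#: major triad on B = scale degree 1 → I.
G#-B-D#: root G# is the submediant; minor triad there is vi.
E-G-B is non-diatonic — iv, a mixture chord from B minor.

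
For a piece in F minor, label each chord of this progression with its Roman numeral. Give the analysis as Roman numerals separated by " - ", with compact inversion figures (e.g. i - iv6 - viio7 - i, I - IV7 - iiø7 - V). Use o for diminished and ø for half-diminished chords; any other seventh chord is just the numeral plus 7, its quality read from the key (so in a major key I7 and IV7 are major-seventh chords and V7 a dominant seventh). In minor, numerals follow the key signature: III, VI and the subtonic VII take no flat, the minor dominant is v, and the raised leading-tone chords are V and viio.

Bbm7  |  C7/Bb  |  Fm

Bbm7: minor seventh chord on Bb = scale degree 4 → iv7.
C7/Bb has root C, degree 5 in F minor, so V42.
Fm has root F, degree 1 in F minor, so i.

iv7 - V42 - i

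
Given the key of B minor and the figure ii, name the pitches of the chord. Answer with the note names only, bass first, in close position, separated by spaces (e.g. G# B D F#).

Scale degree 2 in B minor is C#; here the chord built on it is altered to a minor triad. ii is the minor supertonic, borrowed from the parallel major (the Dorian ii).
So the chord is C#-E-G#, a minor triad.

C# E G#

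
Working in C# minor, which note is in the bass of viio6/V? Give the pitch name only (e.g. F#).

The applied chord viio6/V is rooted on F##: F##-A#-C#.
The figure 6 means first inversion — the third is in the bass.

A#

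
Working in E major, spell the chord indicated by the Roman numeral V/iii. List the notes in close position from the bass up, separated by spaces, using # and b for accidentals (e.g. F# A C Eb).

D# F## A#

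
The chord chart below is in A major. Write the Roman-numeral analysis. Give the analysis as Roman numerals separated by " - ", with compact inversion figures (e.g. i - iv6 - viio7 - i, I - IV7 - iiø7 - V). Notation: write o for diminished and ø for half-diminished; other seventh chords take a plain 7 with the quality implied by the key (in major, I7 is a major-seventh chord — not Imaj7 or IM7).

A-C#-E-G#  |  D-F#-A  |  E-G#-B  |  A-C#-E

A-C#-E-G#: major seventh chord on A = scale degree 1 → I7.
D-F#-A: major triad on D = scale degree 4 → IV.
E-G#-B has root E, degree 5 in A major, so V.
A-C#-E: root A is the tonic; major triad there is I.

I7 - IV - V - I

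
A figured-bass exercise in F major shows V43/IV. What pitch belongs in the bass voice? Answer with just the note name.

C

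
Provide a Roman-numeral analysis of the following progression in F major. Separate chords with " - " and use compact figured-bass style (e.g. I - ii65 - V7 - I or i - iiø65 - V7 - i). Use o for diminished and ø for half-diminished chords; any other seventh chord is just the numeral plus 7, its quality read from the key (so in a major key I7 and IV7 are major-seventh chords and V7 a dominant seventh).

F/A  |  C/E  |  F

F/A: root F is the tonic; major triad there is I6.
C/E has root C, degree 5 in F major, so V6.
F: root F is the tonic; major triad there is I.

I6 - V6 - I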